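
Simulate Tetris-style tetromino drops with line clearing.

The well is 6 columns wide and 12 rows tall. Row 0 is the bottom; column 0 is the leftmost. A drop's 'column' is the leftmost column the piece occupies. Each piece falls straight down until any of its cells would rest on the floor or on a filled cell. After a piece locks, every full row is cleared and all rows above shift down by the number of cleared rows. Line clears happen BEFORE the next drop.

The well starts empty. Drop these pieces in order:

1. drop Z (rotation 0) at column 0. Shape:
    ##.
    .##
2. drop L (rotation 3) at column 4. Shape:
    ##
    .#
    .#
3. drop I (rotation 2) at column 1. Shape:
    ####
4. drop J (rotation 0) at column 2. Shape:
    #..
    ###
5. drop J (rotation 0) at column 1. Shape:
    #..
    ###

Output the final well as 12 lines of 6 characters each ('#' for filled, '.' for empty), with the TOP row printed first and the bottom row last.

Drop 1: Z rot0 at col 0 lands with bottom-row=0; cleared 0 line(s) (total 0); column heights now [2 2 1 0 0 0], max=2
Drop 2: L rot3 at col 4 lands with bottom-row=0; cleared 0 line(s) (total 0); column heights now [2 2 1 0 3 3], max=3
Drop 3: I rot2 at col 1 lands with bottom-row=3; cleared 0 line(s) (total 0); column heights now [2 4 4 4 4 3], max=4
Drop 4: J rot0 at col 2 lands with bottom-row=4; cleared 0 line(s) (total 0); column heights now [2 4 6 5 5 3], max=6
Drop 5: J rot0 at col 1 lands with bottom-row=6; cleared 0 line(s) (total 0); column heights now [2 8 7 7 5 3], max=8

Answer: ......
......
......
......
.#....
.###..
..#...
..###.
.####.
....##
##...#
.##..#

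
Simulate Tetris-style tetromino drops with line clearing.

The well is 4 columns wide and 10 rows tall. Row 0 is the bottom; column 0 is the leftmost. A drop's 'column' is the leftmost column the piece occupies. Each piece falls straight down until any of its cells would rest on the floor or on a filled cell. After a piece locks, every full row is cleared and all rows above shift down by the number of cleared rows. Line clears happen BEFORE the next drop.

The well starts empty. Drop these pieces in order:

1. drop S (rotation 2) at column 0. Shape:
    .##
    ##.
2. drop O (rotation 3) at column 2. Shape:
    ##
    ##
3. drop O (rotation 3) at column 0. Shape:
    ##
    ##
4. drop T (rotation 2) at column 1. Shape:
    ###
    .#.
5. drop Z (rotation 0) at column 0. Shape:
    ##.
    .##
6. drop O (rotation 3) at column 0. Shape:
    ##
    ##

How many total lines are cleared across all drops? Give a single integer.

Answer: 2

Derivation:
Drop 1: S rot2 at col 0 lands with bottom-row=0; cleared 0 line(s) (total 0); column heights now [1 2 2 0], max=2
Drop 2: O rot3 at col 2 lands with bottom-row=2; cleared 0 line(s) (total 0); column heights now [1 2 4 4], max=4
Drop 3: O rot3 at col 0 lands with bottom-row=2; cleared 2 line(s) (total 2); column heights now [1 2 2 0], max=2
Drop 4: T rot2 at col 1 lands with bottom-row=2; cleared 0 line(s) (total 2); column heights now [1 4 4 4], max=4
Drop 5: Z rot0 at col 0 lands with bottom-row=4; cleared 0 line(s) (total 2); column heights now [6 6 5 4], max=6
Drop 6: O rot3 at col 0 lands with bottom-row=6; cleared 0 line(s) (total 2); column heights now [8 8 5 4], max=8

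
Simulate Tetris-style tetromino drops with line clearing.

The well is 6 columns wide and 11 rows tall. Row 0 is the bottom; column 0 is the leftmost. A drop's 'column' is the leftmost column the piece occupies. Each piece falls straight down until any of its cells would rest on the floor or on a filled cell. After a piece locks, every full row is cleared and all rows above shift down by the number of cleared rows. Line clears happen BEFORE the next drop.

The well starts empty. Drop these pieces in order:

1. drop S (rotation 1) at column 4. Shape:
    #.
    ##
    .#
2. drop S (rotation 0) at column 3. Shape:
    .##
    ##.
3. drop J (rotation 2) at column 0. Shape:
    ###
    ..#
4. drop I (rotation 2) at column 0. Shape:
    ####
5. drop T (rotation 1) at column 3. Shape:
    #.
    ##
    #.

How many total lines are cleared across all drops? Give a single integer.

Drop 1: S rot1 at col 4 lands with bottom-row=0; cleared 0 line(s) (total 0); column heights now [0 0 0 0 3 2], max=3
Drop 2: S rot0 at col 3 lands with bottom-row=3; cleared 0 line(s) (total 0); column heights now [0 0 0 4 5 5], max=5
Drop 3: J rot2 at col 0 lands with bottom-row=0; cleared 0 line(s) (total 0); column heights now [2 2 2 4 5 5], max=5
Drop 4: I rot2 at col 0 lands with bottom-row=4; cleared 1 line(s) (total 1); column heights now [2 2 2 4 4 2], max=4
Drop 5: T rot1 at col 3 lands with bottom-row=4; cleared 0 line(s) (total 1); column heights now [2 2 2 7 6 2], max=7

Answer: 1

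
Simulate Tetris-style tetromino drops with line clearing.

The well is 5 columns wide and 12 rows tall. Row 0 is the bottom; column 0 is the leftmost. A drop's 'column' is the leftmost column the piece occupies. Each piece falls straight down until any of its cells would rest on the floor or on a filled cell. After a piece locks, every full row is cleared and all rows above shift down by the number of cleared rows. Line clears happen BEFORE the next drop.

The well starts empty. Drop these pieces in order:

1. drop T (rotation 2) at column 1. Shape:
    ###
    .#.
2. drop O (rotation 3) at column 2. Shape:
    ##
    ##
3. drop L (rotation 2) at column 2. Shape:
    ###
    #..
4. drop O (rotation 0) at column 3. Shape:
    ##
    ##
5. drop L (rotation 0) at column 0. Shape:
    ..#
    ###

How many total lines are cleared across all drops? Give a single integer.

Drop 1: T rot2 at col 1 lands with bottom-row=0; cleared 0 line(s) (total 0); column heights now [0 2 2 2 0], max=2
Drop 2: O rot3 at col 2 lands with bottom-row=2; cleared 0 line(s) (total 0); column heights now [0 2 4 4 0], max=4
Drop 3: L rot2 at col 2 lands with bottom-row=4; cleared 0 line(s) (total 0); column heights now [0 2 6 6 6], max=6
Drop 4: O rot0 at col 3 lands with bottom-row=6; cleared 0 line(s) (total 0); column heights now [0 2 6 8 8], max=8
Drop 5: L rot0 at col 0 lands with bottom-row=6; cleared 1 line(s) (total 1); column heights now [0 2 7 7 7], max=7

Answer: 1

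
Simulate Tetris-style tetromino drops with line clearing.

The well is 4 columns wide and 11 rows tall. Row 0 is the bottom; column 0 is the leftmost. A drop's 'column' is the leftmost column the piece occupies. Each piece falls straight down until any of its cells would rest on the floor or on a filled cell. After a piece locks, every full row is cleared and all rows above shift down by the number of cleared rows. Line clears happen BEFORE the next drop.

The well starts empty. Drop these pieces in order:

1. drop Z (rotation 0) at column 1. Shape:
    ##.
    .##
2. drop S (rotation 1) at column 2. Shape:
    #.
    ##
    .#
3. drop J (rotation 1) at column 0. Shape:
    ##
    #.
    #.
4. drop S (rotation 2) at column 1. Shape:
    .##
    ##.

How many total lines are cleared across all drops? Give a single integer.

Drop 1: Z rot0 at col 1 lands with bottom-row=0; cleared 0 line(s) (total 0); column heights now [0 2 2 1], max=2
Drop 2: S rot1 at col 2 lands with bottom-row=1; cleared 0 line(s) (total 0); column heights now [0 2 4 3], max=4
Drop 3: J rot1 at col 0 lands with bottom-row=0; cleared 2 line(s) (total 2); column heights now [1 0 2 1], max=2
Drop 4: S rot2 at col 1 lands with bottom-row=2; cleared 0 line(s) (total 2); column heights now [1 3 4 4], max=4

Answer: 2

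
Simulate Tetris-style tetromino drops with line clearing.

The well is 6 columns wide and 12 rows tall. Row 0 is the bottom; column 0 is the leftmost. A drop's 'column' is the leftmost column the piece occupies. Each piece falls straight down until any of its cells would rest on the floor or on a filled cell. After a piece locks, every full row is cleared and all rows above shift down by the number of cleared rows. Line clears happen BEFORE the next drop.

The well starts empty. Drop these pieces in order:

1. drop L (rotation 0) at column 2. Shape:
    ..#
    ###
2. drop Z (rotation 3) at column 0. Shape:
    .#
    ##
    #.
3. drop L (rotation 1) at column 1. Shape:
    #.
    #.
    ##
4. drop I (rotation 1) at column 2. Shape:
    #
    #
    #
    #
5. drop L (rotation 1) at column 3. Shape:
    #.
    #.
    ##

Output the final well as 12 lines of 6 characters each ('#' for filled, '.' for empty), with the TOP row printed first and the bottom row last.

Answer: ......
......
......
......
..#...
..#...
.##...
.###..
.###..
.#.##.
##..#.
#.###.

Derivation:
Drop 1: L rot0 at col 2 lands with bottom-row=0; cleared 0 line(s) (total 0); column heights now [0 0 1 1 2 0], max=2
Drop 2: Z rot3 at col 0 lands with bottom-row=0; cleared 0 line(s) (total 0); column heights now [2 3 1 1 2 0], max=3
Drop 3: L rot1 at col 1 lands with bottom-row=3; cleared 0 line(s) (total 0); column heights now [2 6 4 1 2 0], max=6
Drop 4: I rot1 at col 2 lands with bottom-row=4; cleared 0 line(s) (total 0); column heights now [2 6 8 1 2 0], max=8
Drop 5: L rot1 at col 3 lands with bottom-row=2; cleared 0 line(s) (total 0); column heights now [2 6 8 5 3 0], max=8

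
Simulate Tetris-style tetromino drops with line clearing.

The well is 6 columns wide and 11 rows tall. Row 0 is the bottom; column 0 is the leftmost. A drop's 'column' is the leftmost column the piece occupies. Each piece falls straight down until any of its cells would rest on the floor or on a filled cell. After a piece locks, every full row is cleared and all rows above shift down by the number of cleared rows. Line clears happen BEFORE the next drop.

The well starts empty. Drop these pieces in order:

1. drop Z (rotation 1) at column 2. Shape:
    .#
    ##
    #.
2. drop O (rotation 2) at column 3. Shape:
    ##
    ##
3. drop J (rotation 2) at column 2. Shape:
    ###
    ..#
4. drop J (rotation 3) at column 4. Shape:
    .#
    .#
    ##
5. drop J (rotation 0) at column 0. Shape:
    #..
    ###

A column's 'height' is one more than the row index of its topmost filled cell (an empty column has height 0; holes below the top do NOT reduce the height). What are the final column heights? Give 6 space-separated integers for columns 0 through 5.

Answer: 9 8 8 7 8 10

Derivation:
Drop 1: Z rot1 at col 2 lands with bottom-row=0; cleared 0 line(s) (total 0); column heights now [0 0 2 3 0 0], max=3
Drop 2: O rot2 at col 3 lands with bottom-row=3; cleared 0 line(s) (total 0); column heights now [0 0 2 5 5 0], max=5
Drop 3: J rot2 at col 2 lands with bottom-row=5; cleared 0 line(s) (total 0); column heights now [0 0 7 7 7 0], max=7
Drop 4: J rot3 at col 4 lands with bottom-row=7; cleared 0 line(s) (total 0); column heights now [0 0 7 7 8 10], max=10
Drop 5: J rot0 at col 0 lands with bottom-row=7; cleared 0 line(s) (total 0); column heights now [9 8 8 7 8 10], max=10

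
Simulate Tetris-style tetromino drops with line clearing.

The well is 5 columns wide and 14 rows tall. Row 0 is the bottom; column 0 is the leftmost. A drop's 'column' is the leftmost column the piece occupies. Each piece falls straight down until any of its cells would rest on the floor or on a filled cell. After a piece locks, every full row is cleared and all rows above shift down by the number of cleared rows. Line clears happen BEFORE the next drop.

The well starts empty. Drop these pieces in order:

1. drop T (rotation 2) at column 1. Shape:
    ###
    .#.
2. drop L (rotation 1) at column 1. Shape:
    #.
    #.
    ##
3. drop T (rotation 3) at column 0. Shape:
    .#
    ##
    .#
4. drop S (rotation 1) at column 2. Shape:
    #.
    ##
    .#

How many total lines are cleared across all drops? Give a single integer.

Drop 1: T rot2 at col 1 lands with bottom-row=0; cleared 0 line(s) (total 0); column heights now [0 2 2 2 0], max=2
Drop 2: L rot1 at col 1 lands with bottom-row=2; cleared 0 line(s) (total 0); column heights now [0 5 3 2 0], max=5
Drop 3: T rot3 at col 0 lands with bottom-row=5; cleared 0 line(s) (total 0); column heights now [7 8 3 2 0], max=8
Drop 4: S rot1 at col 2 lands with bottom-row=2; cleared 0 line(s) (total 0); column heights now [7 8 5 4 0], max=8

Answer: 0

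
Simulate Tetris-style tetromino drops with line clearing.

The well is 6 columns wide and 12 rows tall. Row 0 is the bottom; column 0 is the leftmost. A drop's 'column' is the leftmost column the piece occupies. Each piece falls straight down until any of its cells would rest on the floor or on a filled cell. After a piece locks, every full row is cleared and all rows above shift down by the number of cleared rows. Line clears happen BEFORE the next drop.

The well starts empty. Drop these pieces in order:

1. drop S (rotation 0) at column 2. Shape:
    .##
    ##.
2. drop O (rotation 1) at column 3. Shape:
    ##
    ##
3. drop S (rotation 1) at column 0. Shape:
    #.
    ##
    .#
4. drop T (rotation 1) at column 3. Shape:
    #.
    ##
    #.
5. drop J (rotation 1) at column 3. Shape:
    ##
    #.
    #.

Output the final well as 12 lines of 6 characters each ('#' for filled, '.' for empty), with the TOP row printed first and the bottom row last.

Drop 1: S rot0 at col 2 lands with bottom-row=0; cleared 0 line(s) (total 0); column heights now [0 0 1 2 2 0], max=2
Drop 2: O rot1 at col 3 lands with bottom-row=2; cleared 0 line(s) (total 0); column heights now [0 0 1 4 4 0], max=4
Drop 3: S rot1 at col 0 lands with bottom-row=0; cleared 0 line(s) (total 0); column heights now [3 2 1 4 4 0], max=4
Drop 4: T rot1 at col 3 lands with bottom-row=4; cleared 0 line(s) (total 0); column heights now [3 2 1 7 6 0], max=7
Drop 5: J rot1 at col 3 lands with bottom-row=7; cleared 0 line(s) (total 0); column heights now [3 2 1 10 10 0], max=10

Answer: ......
......
...##.
...#..
...#..
...#..
...##.
...#..
...##.
#..##.
##.##.
.###..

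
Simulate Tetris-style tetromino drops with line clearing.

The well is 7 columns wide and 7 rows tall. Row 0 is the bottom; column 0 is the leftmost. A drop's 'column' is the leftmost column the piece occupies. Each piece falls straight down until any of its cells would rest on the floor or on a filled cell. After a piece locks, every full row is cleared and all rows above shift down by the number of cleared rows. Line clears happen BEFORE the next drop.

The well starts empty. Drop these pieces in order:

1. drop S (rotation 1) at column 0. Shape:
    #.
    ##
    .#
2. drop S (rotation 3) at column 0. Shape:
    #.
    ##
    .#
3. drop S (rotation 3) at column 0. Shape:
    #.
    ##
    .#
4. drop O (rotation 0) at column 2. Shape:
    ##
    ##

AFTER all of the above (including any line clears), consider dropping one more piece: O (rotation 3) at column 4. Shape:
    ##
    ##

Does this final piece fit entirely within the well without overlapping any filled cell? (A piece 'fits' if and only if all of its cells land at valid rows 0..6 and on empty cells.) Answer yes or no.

Answer: yes

Derivation:
Drop 1: S rot1 at col 0 lands with bottom-row=0; cleared 0 line(s) (total 0); column heights now [3 2 0 0 0 0 0], max=3
Drop 2: S rot3 at col 0 lands with bottom-row=2; cleared 0 line(s) (total 0); column heights now [5 4 0 0 0 0 0], max=5
Drop 3: S rot3 at col 0 lands with bottom-row=4; cleared 0 line(s) (total 0); column heights now [7 6 0 0 0 0 0], max=7
Drop 4: O rot0 at col 2 lands with bottom-row=0; cleared 0 line(s) (total 0); column heights now [7 6 2 2 0 0 0], max=7
Test piece O rot3 at col 4 (width 2): heights before test = [7 6 2 2 0 0 0]; fits = True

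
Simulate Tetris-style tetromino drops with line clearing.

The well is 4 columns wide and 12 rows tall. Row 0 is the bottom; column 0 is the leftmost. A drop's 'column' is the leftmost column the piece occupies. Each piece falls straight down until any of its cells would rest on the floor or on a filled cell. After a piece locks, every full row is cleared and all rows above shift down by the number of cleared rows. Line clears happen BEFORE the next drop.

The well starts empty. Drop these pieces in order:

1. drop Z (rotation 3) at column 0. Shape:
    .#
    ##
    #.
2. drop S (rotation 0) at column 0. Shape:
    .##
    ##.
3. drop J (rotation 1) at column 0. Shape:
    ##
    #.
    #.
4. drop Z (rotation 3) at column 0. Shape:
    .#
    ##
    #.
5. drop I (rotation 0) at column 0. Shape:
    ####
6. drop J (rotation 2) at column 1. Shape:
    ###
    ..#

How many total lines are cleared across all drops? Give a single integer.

Answer: 1

Derivation:
Drop 1: Z rot3 at col 0 lands with bottom-row=0; cleared 0 line(s) (total 0); column heights now [2 3 0 0], max=3
Drop 2: S rot0 at col 0 lands with bottom-row=3; cleared 0 line(s) (total 0); column heights now [4 5 5 0], max=5
Drop 3: J rot1 at col 0 lands with bottom-row=4; cleared 0 line(s) (total 0); column heights now [7 7 5 0], max=7
Drop 4: Z rot3 at col 0 lands with bottom-row=7; cleared 0 line(s) (total 0); column heights now [9 10 5 0], max=10
Drop 5: I rot0 at col 0 lands with bottom-row=10; cleared 1 line(s) (total 1); column heights now [9 10 5 0], max=10
Drop 6: J rot2 at col 1 lands with bottom-row=9; cleared 0 line(s) (total 1); column heights now [9 11 11 11], max=11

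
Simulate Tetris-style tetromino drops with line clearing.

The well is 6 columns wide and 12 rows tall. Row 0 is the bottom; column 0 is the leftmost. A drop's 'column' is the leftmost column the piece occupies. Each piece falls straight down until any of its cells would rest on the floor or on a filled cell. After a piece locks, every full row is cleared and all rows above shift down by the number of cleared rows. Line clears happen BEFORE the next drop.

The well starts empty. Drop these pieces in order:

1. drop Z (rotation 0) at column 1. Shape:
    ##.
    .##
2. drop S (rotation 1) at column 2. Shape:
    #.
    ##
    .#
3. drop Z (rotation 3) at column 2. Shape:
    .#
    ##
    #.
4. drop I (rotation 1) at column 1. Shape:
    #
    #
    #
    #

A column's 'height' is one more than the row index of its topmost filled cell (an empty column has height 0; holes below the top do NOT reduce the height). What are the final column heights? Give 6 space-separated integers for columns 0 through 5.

Answer: 0 6 6 7 0 0

Derivation:
Drop 1: Z rot0 at col 1 lands with bottom-row=0; cleared 0 line(s) (total 0); column heights now [0 2 2 1 0 0], max=2
Drop 2: S rot1 at col 2 lands with bottom-row=1; cleared 0 line(s) (total 0); column heights now [0 2 4 3 0 0], max=4
Drop 3: Z rot3 at col 2 lands with bottom-row=4; cleared 0 line(s) (total 0); column heights now [0 2 6 7 0 0], max=7
Drop 4: I rot1 at col 1 lands with bottom-row=2; cleared 0 line(s) (total 0); column heights now [0 6 6 7 0 0], max=7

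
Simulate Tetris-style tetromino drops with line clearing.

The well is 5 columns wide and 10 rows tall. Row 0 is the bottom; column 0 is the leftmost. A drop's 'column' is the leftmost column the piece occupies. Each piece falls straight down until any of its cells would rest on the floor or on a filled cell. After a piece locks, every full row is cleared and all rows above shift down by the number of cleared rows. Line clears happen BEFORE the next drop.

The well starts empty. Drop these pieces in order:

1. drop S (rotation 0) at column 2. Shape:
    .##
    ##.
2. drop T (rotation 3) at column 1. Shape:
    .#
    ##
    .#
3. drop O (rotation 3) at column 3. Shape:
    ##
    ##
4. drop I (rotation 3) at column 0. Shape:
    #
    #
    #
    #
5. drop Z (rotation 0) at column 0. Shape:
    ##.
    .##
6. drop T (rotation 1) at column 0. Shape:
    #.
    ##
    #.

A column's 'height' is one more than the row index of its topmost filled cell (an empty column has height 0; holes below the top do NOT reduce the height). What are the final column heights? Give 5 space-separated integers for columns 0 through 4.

Drop 1: S rot0 at col 2 lands with bottom-row=0; cleared 0 line(s) (total 0); column heights now [0 0 1 2 2], max=2
Drop 2: T rot3 at col 1 lands with bottom-row=1; cleared 0 line(s) (total 0); column heights now [0 3 4 2 2], max=4
Drop 3: O rot3 at col 3 lands with bottom-row=2; cleared 0 line(s) (total 0); column heights now [0 3 4 4 4], max=4
Drop 4: I rot3 at col 0 lands with bottom-row=0; cleared 1 line(s) (total 1); column heights now [3 0 3 3 3], max=3
Drop 5: Z rot0 at col 0 lands with bottom-row=3; cleared 0 line(s) (total 1); column heights now [5 5 4 3 3], max=5
Drop 6: T rot1 at col 0 lands with bottom-row=5; cleared 0 line(s) (total 1); column heights now [8 7 4 3 3], max=8

Answer: 8 7 4 3 3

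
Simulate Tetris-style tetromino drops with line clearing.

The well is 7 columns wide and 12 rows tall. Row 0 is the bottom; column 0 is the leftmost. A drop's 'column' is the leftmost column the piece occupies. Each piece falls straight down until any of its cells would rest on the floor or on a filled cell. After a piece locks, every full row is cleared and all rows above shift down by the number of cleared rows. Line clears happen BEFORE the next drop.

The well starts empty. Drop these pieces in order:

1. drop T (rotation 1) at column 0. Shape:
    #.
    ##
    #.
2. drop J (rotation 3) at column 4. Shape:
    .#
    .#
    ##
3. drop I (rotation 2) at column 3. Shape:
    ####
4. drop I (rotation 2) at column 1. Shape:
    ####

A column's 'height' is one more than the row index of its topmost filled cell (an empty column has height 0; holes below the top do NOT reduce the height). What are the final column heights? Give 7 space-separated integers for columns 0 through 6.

Drop 1: T rot1 at col 0 lands with bottom-row=0; cleared 0 line(s) (total 0); column heights now [3 2 0 0 0 0 0], max=3
Drop 2: J rot3 at col 4 lands with bottom-row=0; cleared 0 line(s) (total 0); column heights now [3 2 0 0 1 3 0], max=3
Drop 3: I rot2 at col 3 lands with bottom-row=3; cleared 0 line(s) (total 0); column heights now [3 2 0 4 4 4 4], max=4
Drop 4: I rot2 at col 1 lands with bottom-row=4; cleared 0 line(s) (total 0); column heights now [3 5 5 5 5 4 4], max=5

Answer: 3 5 5 5 5 4 4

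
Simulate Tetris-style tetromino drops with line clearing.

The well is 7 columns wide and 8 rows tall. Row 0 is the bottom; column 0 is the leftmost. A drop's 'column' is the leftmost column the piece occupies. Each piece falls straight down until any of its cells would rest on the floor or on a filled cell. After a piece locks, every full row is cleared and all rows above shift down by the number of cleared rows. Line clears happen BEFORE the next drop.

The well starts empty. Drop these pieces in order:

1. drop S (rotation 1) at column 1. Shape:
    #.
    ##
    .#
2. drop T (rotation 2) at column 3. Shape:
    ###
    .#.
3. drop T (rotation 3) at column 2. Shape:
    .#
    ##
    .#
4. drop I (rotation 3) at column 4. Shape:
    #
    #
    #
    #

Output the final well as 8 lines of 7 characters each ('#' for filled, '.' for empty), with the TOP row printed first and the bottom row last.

Drop 1: S rot1 at col 1 lands with bottom-row=0; cleared 0 line(s) (total 0); column heights now [0 3 2 0 0 0 0], max=3
Drop 2: T rot2 at col 3 lands with bottom-row=0; cleared 0 line(s) (total 0); column heights now [0 3 2 2 2 2 0], max=3
Drop 3: T rot3 at col 2 lands with bottom-row=2; cleared 0 line(s) (total 0); column heights now [0 3 4 5 2 2 0], max=5
Drop 4: I rot3 at col 4 lands with bottom-row=2; cleared 0 line(s) (total 0); column heights now [0 3 4 5 6 2 0], max=6

Answer: .......
.......
....#..
...##..
..###..
.#.##..
.#####.
..#.#..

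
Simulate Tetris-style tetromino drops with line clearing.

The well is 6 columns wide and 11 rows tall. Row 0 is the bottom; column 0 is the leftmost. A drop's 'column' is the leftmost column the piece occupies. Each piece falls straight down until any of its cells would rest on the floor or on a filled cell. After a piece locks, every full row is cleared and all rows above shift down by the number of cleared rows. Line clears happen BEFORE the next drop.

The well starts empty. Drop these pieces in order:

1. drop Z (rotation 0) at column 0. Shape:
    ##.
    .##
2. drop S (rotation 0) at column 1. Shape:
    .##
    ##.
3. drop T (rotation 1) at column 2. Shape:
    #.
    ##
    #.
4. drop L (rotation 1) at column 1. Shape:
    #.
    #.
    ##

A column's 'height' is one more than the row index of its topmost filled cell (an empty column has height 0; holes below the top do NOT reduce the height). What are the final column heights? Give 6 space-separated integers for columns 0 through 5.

Answer: 2 10 8 6 0 0

Derivation:
Drop 1: Z rot0 at col 0 lands with bottom-row=0; cleared 0 line(s) (total 0); column heights now [2 2 1 0 0 0], max=2
Drop 2: S rot0 at col 1 lands with bottom-row=2; cleared 0 line(s) (total 0); column heights now [2 3 4 4 0 0], max=4
Drop 3: T rot1 at col 2 lands with bottom-row=4; cleared 0 line(s) (total 0); column heights now [2 3 7 6 0 0], max=7
Drop 4: L rot1 at col 1 lands with bottom-row=7; cleared 0 line(s) (total 0); column heights now [2 10 8 6 0 0], max=10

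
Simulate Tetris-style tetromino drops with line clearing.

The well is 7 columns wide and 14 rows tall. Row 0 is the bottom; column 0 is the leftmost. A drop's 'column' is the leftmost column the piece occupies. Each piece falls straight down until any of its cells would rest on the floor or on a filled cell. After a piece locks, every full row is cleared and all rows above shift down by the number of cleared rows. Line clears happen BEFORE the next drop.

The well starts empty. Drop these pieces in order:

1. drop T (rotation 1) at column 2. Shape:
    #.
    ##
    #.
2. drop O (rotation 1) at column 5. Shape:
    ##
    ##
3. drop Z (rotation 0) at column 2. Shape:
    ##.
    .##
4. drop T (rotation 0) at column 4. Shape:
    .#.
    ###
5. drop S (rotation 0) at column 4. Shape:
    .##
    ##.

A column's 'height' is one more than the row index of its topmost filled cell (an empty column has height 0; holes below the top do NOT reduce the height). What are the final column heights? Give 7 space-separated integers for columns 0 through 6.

Drop 1: T rot1 at col 2 lands with bottom-row=0; cleared 0 line(s) (total 0); column heights now [0 0 3 2 0 0 0], max=3
Drop 2: O rot1 at col 5 lands with bottom-row=0; cleared 0 line(s) (total 0); column heights now [0 0 3 2 0 2 2], max=3
Drop 3: Z rot0 at col 2 lands with bottom-row=2; cleared 0 line(s) (total 0); column heights now [0 0 4 4 3 2 2], max=4
Drop 4: T rot0 at col 4 lands with bottom-row=3; cleared 0 line(s) (total 0); column heights now [0 0 4 4 4 5 4], max=5
Drop 5: S rot0 at col 4 lands with bottom-row=5; cleared 0 line(s) (total 0); column heights now [0 0 4 4 6 7 7], max=7

Answer: 0 0 4 4 6 7 7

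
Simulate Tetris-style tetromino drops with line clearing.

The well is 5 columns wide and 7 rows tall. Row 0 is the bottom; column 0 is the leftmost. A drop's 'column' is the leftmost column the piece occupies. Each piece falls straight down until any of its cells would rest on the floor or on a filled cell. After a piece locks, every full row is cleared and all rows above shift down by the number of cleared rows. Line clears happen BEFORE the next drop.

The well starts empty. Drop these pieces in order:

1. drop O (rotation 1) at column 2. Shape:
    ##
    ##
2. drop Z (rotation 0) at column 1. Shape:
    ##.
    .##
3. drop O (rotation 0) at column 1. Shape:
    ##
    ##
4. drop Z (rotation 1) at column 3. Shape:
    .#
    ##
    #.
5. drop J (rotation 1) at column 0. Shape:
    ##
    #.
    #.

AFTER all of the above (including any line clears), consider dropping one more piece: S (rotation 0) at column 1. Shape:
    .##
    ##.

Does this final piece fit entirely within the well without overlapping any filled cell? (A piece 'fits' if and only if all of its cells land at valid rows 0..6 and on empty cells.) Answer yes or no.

Answer: no

Derivation:
Drop 1: O rot1 at col 2 lands with bottom-row=0; cleared 0 line(s) (total 0); column heights now [0 0 2 2 0], max=2
Drop 2: Z rot0 at col 1 lands with bottom-row=2; cleared 0 line(s) (total 0); column heights now [0 4 4 3 0], max=4
Drop 3: O rot0 at col 1 lands with bottom-row=4; cleared 0 line(s) (total 0); column heights now [0 6 6 3 0], max=6
Drop 4: Z rot1 at col 3 lands with bottom-row=3; cleared 0 line(s) (total 0); column heights now [0 6 6 5 6], max=6
Drop 5: J rot1 at col 0 lands with bottom-row=4; cleared 1 line(s) (total 1); column heights now [6 6 5 4 5], max=6
Test piece S rot0 at col 1 (width 3): heights before test = [6 6 5 4 5]; fits = False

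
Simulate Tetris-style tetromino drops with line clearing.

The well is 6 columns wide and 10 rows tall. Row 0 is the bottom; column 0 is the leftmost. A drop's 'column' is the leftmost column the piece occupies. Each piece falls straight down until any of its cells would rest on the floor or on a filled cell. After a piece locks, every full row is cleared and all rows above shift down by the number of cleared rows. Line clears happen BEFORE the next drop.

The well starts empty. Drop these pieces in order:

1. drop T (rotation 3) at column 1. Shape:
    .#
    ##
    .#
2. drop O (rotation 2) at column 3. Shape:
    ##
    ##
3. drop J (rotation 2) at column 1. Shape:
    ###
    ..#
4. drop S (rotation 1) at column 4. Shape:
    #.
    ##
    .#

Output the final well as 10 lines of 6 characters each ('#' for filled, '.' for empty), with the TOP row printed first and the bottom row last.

Drop 1: T rot3 at col 1 lands with bottom-row=0; cleared 0 line(s) (total 0); column heights now [0 2 3 0 0 0], max=3
Drop 2: O rot2 at col 3 lands with bottom-row=0; cleared 0 line(s) (total 0); column heights now [0 2 3 2 2 0], max=3
Drop 3: J rot2 at col 1 lands with bottom-row=2; cleared 0 line(s) (total 0); column heights now [0 4 4 4 2 0], max=4
Drop 4: S rot1 at col 4 lands with bottom-row=1; cleared 0 line(s) (total 0); column heights now [0 4 4 4 4 3], max=4

Answer: ......
......
......
......
......
......
.####.
..####
.#####
..###.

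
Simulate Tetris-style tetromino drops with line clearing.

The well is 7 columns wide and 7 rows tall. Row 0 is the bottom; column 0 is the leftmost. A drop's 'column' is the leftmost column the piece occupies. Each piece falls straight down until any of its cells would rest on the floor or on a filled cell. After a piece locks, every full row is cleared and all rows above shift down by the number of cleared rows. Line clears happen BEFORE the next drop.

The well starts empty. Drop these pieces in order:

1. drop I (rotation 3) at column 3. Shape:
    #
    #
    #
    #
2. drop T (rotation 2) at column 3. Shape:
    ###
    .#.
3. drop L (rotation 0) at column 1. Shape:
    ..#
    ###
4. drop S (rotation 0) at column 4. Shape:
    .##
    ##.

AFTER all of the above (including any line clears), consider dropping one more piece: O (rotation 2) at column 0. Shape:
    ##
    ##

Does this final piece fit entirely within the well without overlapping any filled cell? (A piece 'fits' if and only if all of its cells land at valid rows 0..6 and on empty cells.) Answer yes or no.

Answer: no

Derivation:
Drop 1: I rot3 at col 3 lands with bottom-row=0; cleared 0 line(s) (total 0); column heights now [0 0 0 4 0 0 0], max=4
Drop 2: T rot2 at col 3 lands with bottom-row=3; cleared 0 line(s) (total 0); column heights now [0 0 0 5 5 5 0], max=5
Drop 3: L rot0 at col 1 lands with bottom-row=5; cleared 0 line(s) (total 0); column heights now [0 6 6 7 5 5 0], max=7
Drop 4: S rot0 at col 4 lands with bottom-row=5; cleared 0 line(s) (total 0); column heights now [0 6 6 7 6 7 7], max=7
Test piece O rot2 at col 0 (width 2): heights before test = [0 6 6 7 6 7 7]; fits = False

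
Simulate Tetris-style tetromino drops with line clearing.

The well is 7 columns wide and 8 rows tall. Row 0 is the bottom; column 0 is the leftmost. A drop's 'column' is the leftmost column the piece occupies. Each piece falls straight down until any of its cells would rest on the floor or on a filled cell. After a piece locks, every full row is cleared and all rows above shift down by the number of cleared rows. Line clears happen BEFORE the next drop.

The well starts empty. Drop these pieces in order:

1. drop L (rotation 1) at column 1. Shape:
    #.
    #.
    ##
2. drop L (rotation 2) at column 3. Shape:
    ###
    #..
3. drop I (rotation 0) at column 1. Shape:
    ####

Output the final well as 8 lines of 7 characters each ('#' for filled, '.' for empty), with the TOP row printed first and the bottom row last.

Answer: .......
.......
.......
.......
.####..
.#.....
.#.###.
.###...

Derivation:
Drop 1: L rot1 at col 1 lands with bottom-row=0; cleared 0 line(s) (total 0); column heights now [0 3 1 0 0 0 0], max=3
Drop 2: L rot2 at col 3 lands with bottom-row=0; cleared 0 line(s) (total 0); column heights now [0 3 1 2 2 2 0], max=3
Drop 3: I rot0 at col 1 lands with bottom-row=3; cleared 0 line(s) (total 0); column heights now [0 4 4 4 4 2 0], max=4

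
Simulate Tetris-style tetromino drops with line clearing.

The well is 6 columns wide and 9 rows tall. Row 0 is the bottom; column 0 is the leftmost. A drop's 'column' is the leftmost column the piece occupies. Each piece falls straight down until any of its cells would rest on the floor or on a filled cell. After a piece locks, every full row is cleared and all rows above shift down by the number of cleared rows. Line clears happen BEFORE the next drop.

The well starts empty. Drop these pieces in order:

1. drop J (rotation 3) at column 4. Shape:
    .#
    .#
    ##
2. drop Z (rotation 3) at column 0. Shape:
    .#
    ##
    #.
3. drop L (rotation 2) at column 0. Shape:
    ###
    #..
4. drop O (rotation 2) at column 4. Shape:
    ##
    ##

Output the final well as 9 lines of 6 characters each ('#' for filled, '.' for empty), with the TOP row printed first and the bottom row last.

Answer: ......
......
......
......
....##
###.##
##...#
##...#
#...##

Derivation:
Drop 1: J rot3 at col 4 lands with bottom-row=0; cleared 0 line(s) (total 0); column heights now [0 0 0 0 1 3], max=3
Drop 2: Z rot3 at col 0 lands with bottom-row=0; cleared 0 line(s) (total 0); column heights now [2 3 0 0 1 3], max=3
Drop 3: L rot2 at col 0 lands with bottom-row=2; cleared 0 line(s) (total 0); column heights now [4 4 4 0 1 3], max=4
Drop 4: O rot2 at col 4 lands with bottom-row=3; cleared 0 line(s) (total 0); column heights now [4 4 4 0 5 5], max=5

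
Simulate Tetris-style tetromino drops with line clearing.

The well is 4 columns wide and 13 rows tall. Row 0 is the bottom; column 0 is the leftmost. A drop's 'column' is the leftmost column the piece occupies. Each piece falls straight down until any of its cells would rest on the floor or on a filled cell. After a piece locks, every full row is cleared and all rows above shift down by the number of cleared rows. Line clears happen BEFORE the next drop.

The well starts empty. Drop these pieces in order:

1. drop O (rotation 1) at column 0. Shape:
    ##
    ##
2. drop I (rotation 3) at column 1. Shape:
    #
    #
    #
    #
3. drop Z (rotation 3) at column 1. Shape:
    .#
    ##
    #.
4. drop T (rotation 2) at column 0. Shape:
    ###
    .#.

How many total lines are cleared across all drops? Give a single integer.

Drop 1: O rot1 at col 0 lands with bottom-row=0; cleared 0 line(s) (total 0); column heights now [2 2 0 0], max=2
Drop 2: I rot3 at col 1 lands with bottom-row=2; cleared 0 line(s) (total 0); column heights now [2 6 0 0], max=6
Drop 3: Z rot3 at col 1 lands with bottom-row=6; cleared 0 line(s) (total 0); column heights now [2 8 9 0], max=9
Drop 4: T rot2 at col 0 lands with bottom-row=8; cleared 0 line(s) (total 0); column heights now [10 10 10 0], max=10

Answer: 0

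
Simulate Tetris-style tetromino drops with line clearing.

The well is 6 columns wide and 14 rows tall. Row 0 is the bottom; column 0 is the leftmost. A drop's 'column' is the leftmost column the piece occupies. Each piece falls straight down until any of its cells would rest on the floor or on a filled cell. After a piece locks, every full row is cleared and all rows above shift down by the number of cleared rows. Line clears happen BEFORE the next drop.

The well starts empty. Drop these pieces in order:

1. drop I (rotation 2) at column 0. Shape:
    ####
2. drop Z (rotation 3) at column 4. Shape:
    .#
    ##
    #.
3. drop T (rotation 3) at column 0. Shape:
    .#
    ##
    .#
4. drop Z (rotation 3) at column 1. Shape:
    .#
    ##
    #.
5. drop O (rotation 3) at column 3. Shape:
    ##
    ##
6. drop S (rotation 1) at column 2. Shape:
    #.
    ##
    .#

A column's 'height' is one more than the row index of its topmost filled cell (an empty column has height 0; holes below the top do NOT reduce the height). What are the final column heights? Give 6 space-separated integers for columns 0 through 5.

Answer: 3 6 9 8 4 3

Derivation:
Drop 1: I rot2 at col 0 lands with bottom-row=0; cleared 0 line(s) (total 0); column heights now [1 1 1 1 0 0], max=1
Drop 2: Z rot3 at col 4 lands with bottom-row=0; cleared 0 line(s) (total 0); column heights now [1 1 1 1 2 3], max=3
Drop 3: T rot3 at col 0 lands with bottom-row=1; cleared 0 line(s) (total 0); column heights now [3 4 1 1 2 3], max=4
Drop 4: Z rot3 at col 1 lands with bottom-row=4; cleared 0 line(s) (total 0); column heights now [3 6 7 1 2 3], max=7
Drop 5: O rot3 at col 3 lands with bottom-row=2; cleared 0 line(s) (total 0); column heights now [3 6 7 4 4 3], max=7
Drop 6: S rot1 at col 2 lands with bottom-row=6; cleared 0 line(s) (total 0); column heights now [3 6 9 8 4 3], max=9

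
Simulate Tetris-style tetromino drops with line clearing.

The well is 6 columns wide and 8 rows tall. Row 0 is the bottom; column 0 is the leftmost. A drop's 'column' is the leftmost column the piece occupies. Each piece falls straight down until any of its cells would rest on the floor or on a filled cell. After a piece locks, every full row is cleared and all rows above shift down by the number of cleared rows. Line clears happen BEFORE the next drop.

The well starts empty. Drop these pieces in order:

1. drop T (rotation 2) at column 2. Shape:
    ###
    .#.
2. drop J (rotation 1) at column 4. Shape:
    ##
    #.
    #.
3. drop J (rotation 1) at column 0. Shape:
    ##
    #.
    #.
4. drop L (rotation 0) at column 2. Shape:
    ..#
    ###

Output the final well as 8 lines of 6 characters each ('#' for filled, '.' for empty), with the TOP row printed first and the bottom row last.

Answer: ......
....#.
..###.
....##
....#.
##..#.
#.###.
#..#..

Derivation:
Drop 1: T rot2 at col 2 lands with bottom-row=0; cleared 0 line(s) (total 0); column heights now [0 0 2 2 2 0], max=2
Drop 2: J rot1 at col 4 lands with bottom-row=2; cleared 0 line(s) (total 0); column heights now [0 0 2 2 5 5], max=5
Drop 3: J rot1 at col 0 lands with bottom-row=0; cleared 0 line(s) (total 0); column heights now [3 3 2 2 5 5], max=5
Drop 4: L rot0 at col 2 lands with bottom-row=5; cleared 0 line(s) (total 0); column heights now [3 3 6 6 7 5], max=7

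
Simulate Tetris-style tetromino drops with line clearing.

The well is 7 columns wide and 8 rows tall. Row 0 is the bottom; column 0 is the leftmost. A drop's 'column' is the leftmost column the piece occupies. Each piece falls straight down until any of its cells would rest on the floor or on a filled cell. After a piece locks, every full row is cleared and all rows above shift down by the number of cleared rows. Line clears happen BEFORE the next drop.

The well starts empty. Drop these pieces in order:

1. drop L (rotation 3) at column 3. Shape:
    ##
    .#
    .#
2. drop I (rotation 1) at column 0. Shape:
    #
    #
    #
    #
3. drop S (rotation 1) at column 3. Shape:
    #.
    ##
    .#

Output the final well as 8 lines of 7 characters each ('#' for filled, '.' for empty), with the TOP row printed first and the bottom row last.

Answer: .......
.......
...#...
...##..
#...#..
#..##..
#...#..
#...#..

Derivation:
Drop 1: L rot3 at col 3 lands with bottom-row=0; cleared 0 line(s) (total 0); column heights now [0 0 0 3 3 0 0], max=3
Drop 2: I rot1 at col 0 lands with bottom-row=0; cleared 0 line(s) (total 0); column heights now [4 0 0 3 3 0 0], max=4
Drop 3: S rot1 at col 3 lands with bottom-row=3; cleared 0 line(s) (total 0); column heights now [4 0 0 6 5 0 0], max=6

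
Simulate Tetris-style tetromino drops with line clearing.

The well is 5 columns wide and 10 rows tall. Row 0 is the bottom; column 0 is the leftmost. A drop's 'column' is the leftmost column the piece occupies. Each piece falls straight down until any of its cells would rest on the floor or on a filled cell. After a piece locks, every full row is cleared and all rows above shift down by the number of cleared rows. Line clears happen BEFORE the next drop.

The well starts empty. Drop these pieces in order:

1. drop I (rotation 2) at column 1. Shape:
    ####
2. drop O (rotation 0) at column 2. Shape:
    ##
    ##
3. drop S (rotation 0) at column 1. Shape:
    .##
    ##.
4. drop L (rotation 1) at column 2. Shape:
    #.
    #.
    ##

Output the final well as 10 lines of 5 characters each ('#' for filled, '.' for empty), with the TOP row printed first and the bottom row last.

Answer: .....
.....
..#..
..#..
..##.
..##.
.##..
..##.
..##.
.####

Derivation:
Drop 1: I rot2 at col 1 lands with bottom-row=0; cleared 0 line(s) (total 0); column heights now [0 1 1 1 1], max=1
Drop 2: O rot0 at col 2 lands with bottom-row=1; cleared 0 line(s) (total 0); column heights now [0 1 3 3 1], max=3
Drop 3: S rot0 at col 1 lands with bottom-row=3; cleared 0 line(s) (total 0); column heights now [0 4 5 5 1], max=5
Drop 4: L rot1 at col 2 lands with bottom-row=5; cleared 0 line(s) (total 0); column heights now [0 4 8 6 1], max=8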